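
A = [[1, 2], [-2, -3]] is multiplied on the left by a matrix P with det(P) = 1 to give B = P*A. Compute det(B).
1

By the multiplicative property of determinants, det(B) = det(P*A) = det(P) * det(A) = det(A),
so the determinant is invariant under multiplication by any determinant-1 matrix; we just need det(A).

det(A) = (1)(-3) - (2)(-2) = -3 - (-4) = 1

Therefore det(B) = 1 * 1 = 1.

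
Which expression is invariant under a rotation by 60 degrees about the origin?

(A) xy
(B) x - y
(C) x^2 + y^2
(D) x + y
C

A rotation by 60 degrees sends (x, y) to (x/2 - sqrt(3)y/2, sqrt(3)x/2 + y/2).
Substitute the transformed coordinates into each option and compare with the original:
(A) xy  ->  (x/2 - sqrt(3)y/2)(sqrt(3)x/2 + y/2) = sqrt(3)x^2/4 - xy/2 - sqrt(3)y^2/4   [differs from xy: not invariant]
(B) x - y  ->  (x/2 - sqrt(3)y/2) - (sqrt(3)x/2 + y/2) = -sqrt(3)x/2 + x/2 - sqrt(3)y/2 - y/2   [differs from x - y: not invariant]
(C) x^2 + y^2  ->  (x/2 - sqrt(3)y/2)^2 + (sqrt(3)x/2 + y/2)^2 = x^2 + y^2   [equals x^2 + y^2: invariant]
(D) x + y  ->  (x/2 - sqrt(3)y/2) + (sqrt(3)x/2 + y/2) = x/2 + sqrt(3)x/2 - sqrt(3)y/2 + y/2   [differs from x + y: not invariant]

Only option (C), x^2 + y^2, is unchanged by the transformation.
Geometrically, x^2 + y^2 is the squared distance from the origin, which every rotation about the origin preserves.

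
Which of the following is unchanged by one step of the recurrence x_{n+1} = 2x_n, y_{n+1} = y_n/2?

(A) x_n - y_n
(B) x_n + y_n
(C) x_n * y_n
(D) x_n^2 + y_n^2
C

For the recurrence x_{n+1} = 2x_n, y_{n+1} = y_n/2:

x_{n+1} * y_{n+1} = (2x_n) * (y_n/2) = x_n * y_n
The product is conserved.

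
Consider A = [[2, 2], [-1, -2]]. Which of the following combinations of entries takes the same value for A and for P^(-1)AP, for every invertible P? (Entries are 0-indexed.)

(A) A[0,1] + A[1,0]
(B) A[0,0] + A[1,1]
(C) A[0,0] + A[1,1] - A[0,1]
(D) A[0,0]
B

A[0,0] + A[1,1] is the trace of A. By the cyclic property of the trace, tr(P^(-1)AP) = tr(APP^(-1)) = tr(A), so it is the same for every matrix similar to A.

The other combinations are not similarity invariants. For example, take P = [[2, 1], [1, 1]] (det P = 1), so P^(-1) = [[1, -1], [-1, 2]] and
B = P^(-1)AP = [[10, 7], [-14, -10]].
Evaluating each option on A and on B:
(A) A[0,1] + A[1,0]: 1 for A, -7 for B -> changes
(B) A[0,0] + A[1,1]: 0 for A, 0 for B -> unchanged
(C) A[0,0] + A[1,1] - A[0,1]: -2 for A, -7 for B -> changes
(D) A[0,0]: 2 for A, 10 for B -> changes

Only (B) A[0,0] + A[1,1] = 0 survives (and it does so for every P, not just this one), so it is the invariant.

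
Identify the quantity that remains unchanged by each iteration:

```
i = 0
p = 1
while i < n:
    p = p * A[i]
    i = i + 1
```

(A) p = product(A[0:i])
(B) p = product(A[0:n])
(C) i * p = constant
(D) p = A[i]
A

A loop invariant must hold before the first iteration and be re-established by every execution of the body.

(A) p = product(A[0:i]): Initially i = 0 and p = 1 = product of the empty slice A[0:0]. If p = product(A[0:i]) holds at the top of an iteration, the body sets p to product(A[0:i]) * A[i] = product(A[0:i+1]) and then i to i+1, so the property is restored. At exit i = n, giving p = product(A[0:n]).

The other options fail:
(B) p = product(A[0:n]): false before the loop (p = 1, not the full product) -- it only becomes true at exit.
(C) i * p = constant: initially i * p = 0, but after one iteration it is 1 * A[0], which is nonzero in general.
(D) p = A[i]: after the first iteration p = A[0] but i = 1; in general p is a product of several elements, not a single one.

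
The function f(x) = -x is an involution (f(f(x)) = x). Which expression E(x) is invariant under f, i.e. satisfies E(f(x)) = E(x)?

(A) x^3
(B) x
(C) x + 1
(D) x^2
D

Replace x by f(x) = -x in each option and simplify. As a quick numerical cross-check, also compare E(4) with E(f(4)) = E(-4).

(A) x^3  ->  (-x)^3 = -x^3; check: E(4) = 64 but E(-4) = -64.   [not invariant]
(B) x  ->  (-x) = -x; check: E(4) = 4 but E(-4) = -4.   [not invariant]
(C) x + 1  ->  (-x) + 1 = 1 - x; check: E(4) = 5 but E(-4) = -3.   [not invariant]
(D) x^2  ->  (-x)^2, which simplifies back to x^2; check: E(4) = 16, E(-4) = 16.   [invariant]

Only (D) is unchanged. E is symmetric under swapping x with f(x) = -x, which is exactly what an involution does.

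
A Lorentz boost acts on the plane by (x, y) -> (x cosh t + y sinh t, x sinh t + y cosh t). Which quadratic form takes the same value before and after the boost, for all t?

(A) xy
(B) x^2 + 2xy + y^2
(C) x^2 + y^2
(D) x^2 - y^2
D

Write x' = x cosh t + y sinh t, y' = x sinh t + y cosh t and substitute into each option:
(A) xy: (x cosh t + y sinh t)(x sinh t + y cosh t) = xy(cosh^2 t + sinh^2 t) + (x^2 + y^2) sinh t cosh t = xy cosh 2t + (x^2 + y^2)(sinh 2t)/2   [not invariant for t != 0]
(B) x^2 + 2xy + y^2: (x' + y')^2 with x' + y' = (x + y)(cosh t + sinh t) = (x + y)e^t, so it becomes (x + y)^2 e^(2t)   [not invariant for t != 0]
(C) x^2 + y^2: (x cosh t + y sinh t)^2 + (x sinh t + y cosh t)^2 = (x^2 + y^2)(cosh^2 t + sinh^2 t) + 4xy sinh t cosh t = (x^2 + y^2) cosh 2t + 2xy sinh 2t   [not invariant for t != 0]
(D) x^2 - y^2: (x cosh t + y sinh t)^2 - (x sinh t + y cosh t)^2 = x^2(cosh^2 t - sinh^2 t) + 2xy(cosh t sinh t - sinh t cosh t) + y^2(sinh^2 t - cosh^2 t) = x^2 - y^2   [invariant, using cosh^2 t - sinh^2 t = 1]

Only (D) x^2 - y^2 is unchanged; it is the Minkowski form preserved by Lorentz boosts, just as x^2 + y^2 is preserved by ordinary rotations.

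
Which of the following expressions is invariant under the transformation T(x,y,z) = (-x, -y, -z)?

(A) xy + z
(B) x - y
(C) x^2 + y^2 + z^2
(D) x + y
C

Apply T(x,y,z) = (-x, -y, -z) to each option, i.e. replace (x, y, z) by the transformed coordinates.
Substitute the transformed coordinates into each option and compare with the original:
(A) xy + z  ->  (-x)(-y) + (-z) = xy - z   [differs from xy + z: not invariant]
(B) x - y  ->  (-x) - (-y) = -x + y   [differs from x - y: not invariant]
(C) x^2 + y^2 + z^2  ->  (-x)^2 + (-y)^2 + (-z)^2 = x^2 + y^2 + z^2   [equals x^2 + y^2 + z^2: invariant]
(D) x + y  ->  (-x) + (-y) = -x - y   [differs from x + y: not invariant]

Only option (C), x^2 + y^2 + z^2, is unchanged by the transformation.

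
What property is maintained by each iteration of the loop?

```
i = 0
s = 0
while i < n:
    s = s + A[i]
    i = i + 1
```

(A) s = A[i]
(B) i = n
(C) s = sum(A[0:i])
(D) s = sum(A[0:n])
C

A loop invariant must hold before the first iteration and be re-established by every execution of the body.

(C) s = sum(A[0:i]): Initially i = 0 and s = 0 = sum of the empty slice A[0:0]. If s = sum(A[0:i]) holds at the top of an iteration, the body sets s to sum(A[0:i]) + A[i] = sum(A[0:i+1]) and then i to i+1, so s = sum(A[0:i]) holds again. At exit i = n, giving s = sum(A[0:n]).

The other options fail:
(A) s = A[i]: after the first iteration s = A[0] but i = 1, so s = A[i] compares s with the wrong element (and fails in general).
(B) i = n: false initially (i = 0); it is the exit condition, not an invariant.
(D) s = sum(A[0:n]): false before the loop (s = 0, not the full sum) -- it only becomes true at exit.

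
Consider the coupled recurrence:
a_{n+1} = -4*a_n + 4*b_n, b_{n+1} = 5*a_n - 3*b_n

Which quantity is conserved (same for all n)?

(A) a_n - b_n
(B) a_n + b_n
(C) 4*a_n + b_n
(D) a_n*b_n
B

Replace a_n by a_{n+1} = -4*a_n + 4*b_n and b_n by b_{n+1} = 5*a_n - 3*b_n in each option and simplify:
(A) a_n - b_n  ->  (-4*a_n + 4*b_n) - (5*a_n - 3*b_n) = -9*a_n + 7*b_n   [not conserved]
(B) a_n + b_n  ->  (-4*a_n + 4*b_n) + (5*a_n - 3*b_n) = a_n + b_n   [conserved]
(C) 4*a_n + b_n  ->  4*(-4*a_n + 4*b_n) + (5*a_n - 3*b_n) = -11*a_n + 13*b_n   [not conserved]
(D) a_n*b_n  ->  (-4*a_n + 4*b_n)*(5*a_n - 3*b_n) = -20*a_n^2 + 32*a_n*b_n - 12*b_n^2   [not conserved]

Only (B) a_n + b_n returns to itself after one step, so it is the conserved quantity.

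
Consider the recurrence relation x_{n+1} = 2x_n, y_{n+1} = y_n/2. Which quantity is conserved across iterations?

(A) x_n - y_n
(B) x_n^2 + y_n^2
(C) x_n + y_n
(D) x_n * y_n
D

For the recurrence x_{n+1} = 2x_n, y_{n+1} = y_n/2:

x_{n+1} * y_{n+1} = (2x_n) * (y_n/2) = x_n * y_n
The product is conserved.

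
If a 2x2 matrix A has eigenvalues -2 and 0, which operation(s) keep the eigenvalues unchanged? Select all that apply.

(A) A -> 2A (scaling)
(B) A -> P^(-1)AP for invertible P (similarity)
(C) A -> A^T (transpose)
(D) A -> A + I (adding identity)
B and C

Eigenvalues are preserved by:
1. Similarity transformations: A -> P^(-1)AP (same characteristic polynomial)
2. Transpose: A^T has the same eigenvalues as A

Eigenvalues are NOT preserved by:
- Adding identity: eigenvalues become -2+1, 0+1
- Scaling: eigenvalues become -4, 0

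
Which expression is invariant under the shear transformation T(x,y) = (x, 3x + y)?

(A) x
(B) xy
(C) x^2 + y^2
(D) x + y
A

Under the shear T(x,y) = (x, 3x + y):
Substitute the transformed coordinates into each option and compare with the original:
(A) x  ->  (x) = x   [equals x: invariant]
(B) xy  ->  (x)(3x + y) = 3x^2 + xy   [differs from xy: not invariant]
(C) x^2 + y^2  ->  (x)^2 + (3x + y)^2 = 10x^2 + 6xy + y^2   [differs from x^2 + y^2: not invariant]
(D) x + y  ->  (x) + (3x + y) = 4x + y   [differs from x + y: not invariant]

Only option (A), x, is unchanged by the transformation.
A vertical shear moves points parallel to the y-axis, so the x-coordinate (and any function of x alone) is unchanged.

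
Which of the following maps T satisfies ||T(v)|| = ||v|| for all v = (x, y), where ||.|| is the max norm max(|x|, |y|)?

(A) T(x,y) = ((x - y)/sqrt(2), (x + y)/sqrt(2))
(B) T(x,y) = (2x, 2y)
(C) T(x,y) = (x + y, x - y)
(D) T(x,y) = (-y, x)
D

A transformation preserves a norm if ||T(v)|| = ||v|| for every v; a single vector where the norm changes rules an option out.

(A) T(x,y) = ((x - y)/sqrt(2), (x + y)/sqrt(2)): v = (1, 0) has norm max(|1|, |0|) = 1, but T(v) = (sqrt(2)/2, sqrt(2)/2) has norm sqrt(2)/2 -- not preserved.
(B) T(x,y) = (2x, 2y): v = (1, 0) has norm max(|1|, |0|) = 1, but T(v) = (2, 0) has norm 2 -- not preserved.
(C) T(x,y) = (x + y, x - y): v = (1, 1) has norm max(|1|, |1|) = 1, but T(v) = (2, 0) has norm 2 -- not preserved.
(D) T(x,y) = (-y, x): preserves the norm -- it only permutes the coordinates and/or flips signs, which leaves max(|x|, |y|) unchanged.

Therefore the answer is (D).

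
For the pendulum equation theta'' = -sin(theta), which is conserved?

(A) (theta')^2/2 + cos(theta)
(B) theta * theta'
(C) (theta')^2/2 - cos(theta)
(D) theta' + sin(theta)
C

A first integral I satisfies dI/dt = 0 along every solution. Differentiate each option and use the equation of motion:
(A) d/dt[(theta')^2/2 + cos(theta)] = theta' theta'' - sin(theta) theta' = -2 theta' sin(theta), not identically 0
(B) d/dt[theta * theta'] = (theta')^2 + theta theta'' = (theta')^2 - theta sin(theta), not identically 0
(C) d/dt[(theta')^2/2 - cos(theta)] = theta' theta'' + sin(theta) theta' = theta'(-sin(theta)) + theta' sin(theta) = 0
(D) d/dt[theta' + sin(theta)] = theta'' + cos(theta) theta' = -sin(theta) + theta' cos(theta), not identically 0

Only (C) has zero time-derivative. This is the total energy: kinetic (theta')^2/2 plus potential -cos(theta).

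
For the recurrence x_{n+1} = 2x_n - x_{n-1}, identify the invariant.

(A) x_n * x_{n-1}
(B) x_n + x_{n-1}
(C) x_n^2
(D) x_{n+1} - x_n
D

For the recurrence x_{n+1} = 2x_n - x_{n-1}:

If x_{n+1} = 2x_n - x_{n-1}, then:
x_{n+1} - x_n = x_n - x_{n-1}
The first difference is constant throughout the sequence.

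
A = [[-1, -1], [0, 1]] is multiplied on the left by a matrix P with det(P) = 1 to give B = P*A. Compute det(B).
-1

By the multiplicative property of determinants, det(B) = det(P*A) = det(P) * det(A) = det(A),
so the determinant is invariant under multiplication by any determinant-1 matrix; we just need det(A).

det(A) = (-1)(1) - (-1)(0) = -1 - 0 = -1

Therefore det(B) = 1 * (-1) = -1.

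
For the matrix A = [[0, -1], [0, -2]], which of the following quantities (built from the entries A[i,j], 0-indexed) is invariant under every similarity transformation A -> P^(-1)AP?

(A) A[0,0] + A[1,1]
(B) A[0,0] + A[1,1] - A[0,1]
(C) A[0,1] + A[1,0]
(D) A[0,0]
A

A[0,0] + A[1,1] is the trace of A. By the cyclic property of the trace, tr(P^(-1)AP) = tr(APP^(-1)) = tr(A), so it is the same for every matrix similar to A.

The other combinations are not similarity invariants. For example, take P = [[2, 1], [1, 1]] (det P = 1), so P^(-1) = [[1, -1], [-1, 2]] and
B = P^(-1)AP = [[1, 1], [-3, -3]].
Evaluating each option on A and on B:
(A) A[0,0] + A[1,1]: -2 for A, -2 for B -> unchanged
(B) A[0,0] + A[1,1] - A[0,1]: -1 for A, -3 for B -> changes
(C) A[0,1] + A[1,0]: -1 for A, -2 for B -> changes
(D) A[0,0]: 0 for A, 1 for B -> changes

Only (A) A[0,0] + A[1,1] = -2 survives (and it does so for every P, not just this one), so it is the invariant.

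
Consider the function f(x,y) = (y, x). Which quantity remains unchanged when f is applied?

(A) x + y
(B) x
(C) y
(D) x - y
A

For f(x,y) = (y, x):
After applying f: x' = y, y' = x. So x' + y' = y + x = x + y.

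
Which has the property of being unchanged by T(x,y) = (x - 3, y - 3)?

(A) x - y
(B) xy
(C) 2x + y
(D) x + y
A

An expression E(x,y) is invariant under T if E(T(x,y)) = E(x,y). Here T(x,y) = (x - 3, y - 3).
Substitute the transformed coordinates into each option and compare with the original:
(A) x - y  ->  (x - 3) - (y - 3) = x - y   [equals x - y: invariant]
(B) xy  ->  (x - 3)(y - 3) = xy - 3x - 3y + 9   [differs from xy: not invariant]
(C) 2x + y  ->  2(x - 3) + (y - 3) = 2x + y - 9   [differs from 2x + y: not invariant]
(D) x + y  ->  (x - 3) + (y - 3) = x + y - 6   [differs from x + y: not invariant]

Only option (A), x - y, is unchanged by the transformation.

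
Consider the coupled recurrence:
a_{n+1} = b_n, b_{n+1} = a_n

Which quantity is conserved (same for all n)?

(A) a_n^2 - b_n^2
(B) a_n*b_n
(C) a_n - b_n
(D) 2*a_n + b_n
B

Replace a_n by a_{n+1} = b_n and b_n by b_{n+1} = a_n in each option and simplify:
(A) a_n^2 - b_n^2  ->  (b_n)^2 - (a_n)^2 = -a_n^2 + b_n^2   [not conserved]
(B) a_n*b_n  ->  (b_n)*(a_n) = a_n*b_n   [conserved]
(C) a_n - b_n  ->  (b_n) - (a_n) = -a_n + b_n   [not conserved]
(D) 2*a_n + b_n  ->  2*(b_n) + (a_n) = a_n + 2*b_n   [not conserved]

Only (B) a_n*b_n returns to itself after one step, so it is the conserved quantity.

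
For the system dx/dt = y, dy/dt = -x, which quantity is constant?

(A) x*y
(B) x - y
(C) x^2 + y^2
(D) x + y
C

A first integral I satisfies dI/dt = 0 along every solution. Differentiate each option and use the equation of motion:
(A) d/dt[x*y] = (dx/dt)y + x(dy/dt) = y^2 - x^2, not identically 0
(B) d/dt[x - y] = y - (-x) = x + y, not identically 0
(C) d/dt[x^2 + y^2] = 2x*dx/dt + 2y*dy/dt = 2x*y + 2y*(-x) = 0
(D) d/dt[x + y] = y + (-x) = y - x, not identically 0

Only (C) has zero time-derivative. So x^2 + y^2 (the squared radius; trajectories are circles) is the conserved quantity.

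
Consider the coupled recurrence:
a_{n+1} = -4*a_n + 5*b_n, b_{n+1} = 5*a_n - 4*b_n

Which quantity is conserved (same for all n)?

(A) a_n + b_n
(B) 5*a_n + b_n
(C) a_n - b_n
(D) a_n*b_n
A

Replace a_n by a_{n+1} = -4*a_n + 5*b_n and b_n by b_{n+1} = 5*a_n - 4*b_n in each option and simplify:
(A) a_n + b_n  ->  (-4*a_n + 5*b_n) + (5*a_n - 4*b_n) = a_n + b_n   [conserved]
(B) 5*a_n + b_n  ->  5*(-4*a_n + 5*b_n) + (5*a_n - 4*b_n) = -15*a_n + 21*b_n   [not conserved]
(C) a_n - b_n  ->  (-4*a_n + 5*b_n) - (5*a_n - 4*b_n) = -9*a_n + 9*b_n   [not conserved]
(D) a_n*b_n  ->  (-4*a_n + 5*b_n)*(5*a_n - 4*b_n) = -20*a_n^2 + 41*a_n*b_n - 20*b_n^2   [not conserved]

Only (A) a_n + b_n returns to itself after one step, so it is the conserved quantity.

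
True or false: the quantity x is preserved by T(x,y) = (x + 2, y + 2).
False

Substitute T(x,y) = (x + 2, y + 2) into the expression and compare with the original.

Original: x
After applying T: (x + 2) = x + 2

This differs from the original x (difference: 2), so the expression is NOT invariant.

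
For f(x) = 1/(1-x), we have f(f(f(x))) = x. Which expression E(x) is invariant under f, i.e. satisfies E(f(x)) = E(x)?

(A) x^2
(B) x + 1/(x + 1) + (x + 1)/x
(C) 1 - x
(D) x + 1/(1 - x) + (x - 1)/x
D

Replace x by f(x) = 1/(1 - x) in each option and simplify. As a quick numerical cross-check, also compare E(5) with E(f(5)) = E(-1/4).

(A) x^2  ->  (1/(1 - x))^2 = (x - 1)^(-2); check: E(5) = 25 but E(-1/4) = 1/16.   [not invariant]
(B) x + 1/(x + 1) + (x + 1)/x  ->  (1/(1 - x)) + 1/((1/(1 - x)) + 1) + ((1/(1 - x)) + 1)/(1/(1 - x)) = (-x^3 + 6x^2 - 11x + 7)/(x^2 - 3x + 2); check: E(5) = 191/30 but E(-1/4) = -23/12.   [not invariant]
(C) 1 - x  ->  1 - (1/(1 - x)) = x/(x - 1); check: E(5) = -4 but E(-1/4) = 5/4.   [not invariant]
(D) x + 1/(1 - x) + (x - 1)/x  ->  (1/(1 - x)) + 1/(1 - (1/(1 - x))) + ((1/(1 - x)) - 1)/(1/(1 - x)), which simplifies back to x + 1/(1 - x) + (x - 1)/x; check: E(5) = 111/20, E(-1/4) = 111/20.   [invariant]

Only (D) is unchanged. Indeed f(f(x)) = 1/(1 - 1/(1-x)) = (1-x)/(-x) = (x-1)/x, so E(x) = x + f(x) + f(f(x)) is the sum over the whole 3-cycle; applying f just permutes the three terms cyclically (x -> f(x) -> f(f(x)) -> x), leaving the sum unchanged.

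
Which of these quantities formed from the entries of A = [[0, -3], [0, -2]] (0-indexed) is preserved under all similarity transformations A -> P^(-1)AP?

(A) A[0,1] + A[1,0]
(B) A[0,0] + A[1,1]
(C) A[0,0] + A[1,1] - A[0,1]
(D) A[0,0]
B

A[0,0] + A[1,1] is the trace of A. By the cyclic property of the trace, tr(P^(-1)AP) = tr(APP^(-1)) = tr(A), so it is the same for every matrix similar to A.

The other combinations are not similarity invariants. For example, take P = [[2, 1], [1, 1]] (det P = 1), so P^(-1) = [[1, -1], [-1, 2]] and
B = P^(-1)AP = [[-1, -1], [-1, -1]].
Evaluating each option on A and on B:
(A) A[0,1] + A[1,0]: -3 for A, -2 for B -> changes
(B) A[0,0] + A[1,1]: -2 for A, -2 for B -> unchanged
(C) A[0,0] + A[1,1] - A[0,1]: 1 for A, -1 for B -> changes
(D) A[0,0]: 0 for A, -1 for B -> changes

Only (B) A[0,0] + A[1,1] = -2 survives (and it does so for every P, not just this one), so it is the invariant.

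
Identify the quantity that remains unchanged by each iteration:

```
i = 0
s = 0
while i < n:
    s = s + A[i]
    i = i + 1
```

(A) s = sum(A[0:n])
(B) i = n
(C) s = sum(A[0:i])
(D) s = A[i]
C

A loop invariant must hold before the first iteration and be re-established by every execution of the body.

(C) s = sum(A[0:i]): Initially i = 0 and s = 0 = sum of the empty slice A[0:0]. If s = sum(A[0:i]) holds at the top of an iteration, the body sets s to sum(A[0:i]) + A[i] = sum(A[0:i+1]) and then i to i+1, so s = sum(A[0:i]) holds again. At exit i = n, giving s = sum(A[0:n]).

The other options fail:
(A) s = sum(A[0:n]): false before the loop (s = 0, not the full sum) -- it only becomes true at exit.
(B) i = n: false initially (i = 0); it is the exit condition, not an invariant.
(D) s = A[i]: after the first iteration s = A[0] but i = 1, so s = A[i] compares s with the wrong element (and fails in general).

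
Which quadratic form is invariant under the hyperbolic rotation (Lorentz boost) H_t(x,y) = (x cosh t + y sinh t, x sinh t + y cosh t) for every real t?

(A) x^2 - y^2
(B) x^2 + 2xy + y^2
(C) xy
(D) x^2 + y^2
A

Write x' = x cosh t + y sinh t, y' = x sinh t + y cosh t and substitute into each option:
(A) x^2 - y^2: (x cosh t + y sinh t)^2 - (x sinh t + y cosh t)^2 = x^2(cosh^2 t - sinh^2 t) + 2xy(cosh t sinh t - sinh t cosh t) + y^2(sinh^2 t - cosh^2 t) = x^2 - y^2   [invariant, using cosh^2 t - sinh^2 t = 1]
(B) x^2 + 2xy + y^2: (x' + y')^2 with x' + y' = (x + y)(cosh t + sinh t) = (x + y)e^t, so it becomes (x + y)^2 e^(2t)   [not invariant for t != 0]
(C) xy: (x cosh t + y sinh t)(x sinh t + y cosh t) = xy(cosh^2 t + sinh^2 t) + (x^2 + y^2) sinh t cosh t = xy cosh 2t + (x^2 + y^2)(sinh 2t)/2   [not invariant for t != 0]
(D) x^2 + y^2: (x cosh t + y sinh t)^2 + (x sinh t + y cosh t)^2 = (x^2 + y^2)(cosh^2 t + sinh^2 t) + 4xy sinh t cosh t = (x^2 + y^2) cosh 2t + 2xy sinh 2t   [not invariant for t != 0]

Only (A) x^2 - y^2 is unchanged; it is the Minkowski form preserved by Lorentz boosts, just as x^2 + y^2 is preserved by ordinary rotations.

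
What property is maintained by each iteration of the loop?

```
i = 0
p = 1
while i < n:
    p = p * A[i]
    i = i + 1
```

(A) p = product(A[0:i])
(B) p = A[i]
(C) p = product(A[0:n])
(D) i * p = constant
A

A loop invariant must hold before the first iteration and be re-established by every execution of the body.

(A) p = product(A[0:i]): Initially i = 0 and p = 1 = product of the empty slice A[0:0]. If p = product(A[0:i]) holds at the top of an iteration, the body sets p to product(A[0:i]) * A[i] = product(A[0:i+1]) and then i to i+1, so the property is restored. At exit i = n, giving p = product(A[0:n]).

The other options fail:
(B) p = A[i]: after the first iteration p = A[0] but i = 1; in general p is a product of several elements, not a single one.
(C) p = product(A[0:n]): false before the loop (p = 1, not the full product) -- it only becomes true at exit.
(D) i * p = constant: initially i * p = 0, but after one iteration it is 1 * A[0], which is nonzero in general.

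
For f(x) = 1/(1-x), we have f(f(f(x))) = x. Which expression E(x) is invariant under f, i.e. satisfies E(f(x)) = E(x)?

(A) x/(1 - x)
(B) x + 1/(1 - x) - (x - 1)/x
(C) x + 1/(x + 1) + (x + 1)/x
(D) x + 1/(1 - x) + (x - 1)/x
D

Replace x by f(x) = 1/(1 - x) in each option and simplify. As a quick numerical cross-check, also compare E(3) with E(f(3)) = E(-1/2).

(A) x/(1 - x)  ->  (1/(1 - x))/(1 - (1/(1 - x))) = -1/x; check: E(3) = -3/2 but E(-1/2) = -1/3.   [not invariant]
(B) x + 1/(1 - x) - (x - 1)/x  ->  (1/(1 - x)) + 1/(1 - (1/(1 - x))) - ((1/(1 - x)) - 1)/(1/(1 - x)) = (x^2(1 - x) - x + (x - 1)^2)/(x(x - 1)); check: E(3) = 11/6 but E(-1/2) = -17/6.   [not invariant]
(C) x + 1/(x + 1) + (x + 1)/x  ->  (1/(1 - x)) + 1/((1/(1 - x)) + 1) + ((1/(1 - x)) + 1)/(1/(1 - x)) = (-x^3 + 6x^2 - 11x + 7)/(x^2 - 3x + 2); check: E(3) = 55/12 but E(-1/2) = 1/2.   [not invariant]
(D) x + 1/(1 - x) + (x - 1)/x  ->  (1/(1 - x)) + 1/(1 - (1/(1 - x))) + ((1/(1 - x)) - 1)/(1/(1 - x)), which simplifies back to x + 1/(1 - x) + (x - 1)/x; check: E(3) = 19/6, E(-1/2) = 19/6.   [invariant]

Only (D) is unchanged. Indeed f(f(x)) = 1/(1 - 1/(1-x)) = (1-x)/(-x) = (x-1)/x, so E(x) = x + f(x) + f(f(x)) is the sum over the whole 3-cycle; applying f just permutes the three terms cyclically (x -> f(x) -> f(f(x)) -> x), leaving the sum unchanged.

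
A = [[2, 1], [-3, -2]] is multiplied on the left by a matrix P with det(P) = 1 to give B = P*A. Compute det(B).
-1

By the multiplicative property of determinants, det(B) = det(P*A) = det(P) * det(A) = det(A),
so the determinant is invariant under multiplication by any determinant-1 matrix; we just need det(A).

det(A) = (2)(-2) - (1)(-3) = -4 - (-3) = -1

Therefore det(B) = 1 * (-1) = -1.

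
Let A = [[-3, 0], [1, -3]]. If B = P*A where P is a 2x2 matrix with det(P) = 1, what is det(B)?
9

By the multiplicative property of determinants, det(B) = det(P*A) = det(P) * det(A) = det(A),
so the determinant is invariant under multiplication by any determinant-1 matrix; we just need det(A).

det(A) = (-3)(-3) - (0)(1) = 9 - 0 = 9

Therefore det(B) = 1 * 9 = 9.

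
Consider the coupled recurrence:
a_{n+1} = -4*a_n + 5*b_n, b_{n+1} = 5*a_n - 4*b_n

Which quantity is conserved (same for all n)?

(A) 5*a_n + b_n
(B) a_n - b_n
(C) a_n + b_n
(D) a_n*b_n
C

Replace a_n by a_{n+1} = -4*a_n + 5*b_n and b_n by b_{n+1} = 5*a_n - 4*b_n in each option and simplify:
(A) 5*a_n + b_n  ->  5*(-4*a_n + 5*b_n) + (5*a_n - 4*b_n) = -15*a_n + 21*b_n   [not conserved]
(B) a_n - b_n  ->  (-4*a_n + 5*b_n) - (5*a_n - 4*b_n) = -9*a_n + 9*b_n   [not conserved]
(C) a_n + b_n  ->  (-4*a_n + 5*b_n) + (5*a_n - 4*b_n) = a_n + b_n   [conserved]
(D) a_n*b_n  ->  (-4*a_n + 5*b_n)*(5*a_n - 4*b_n) = -20*a_n^2 + 41*a_n*b_n - 20*b_n^2   [not conserved]

Only (C) a_n + b_n returns to itself after one step, so it is the conserved quantity.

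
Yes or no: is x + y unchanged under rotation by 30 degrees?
No

Applying rotation by 30 degrees: x' = x*cos(30 degrees) - y*sin(30 degrees) = sqrt(3)x/2 - y/2, y' = x*sin(30 degrees) + y*cos(30 degrees) = x/2 + sqrt(3)y/2

Substituting into x + y:
(sqrt(3)x/2 - y/2) + (x/2 + sqrt(3)y/2)
= x/2 + sqrt(3)x/2 - y/2 + sqrt(3)y/2

This differs from the original expression x + y, so it is NOT invariant.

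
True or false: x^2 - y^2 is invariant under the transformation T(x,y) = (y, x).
False

Substitute T(x,y) = (y, x) into the expression and compare with the original.

Original: x^2 - y^2
After applying T: (y)^2 - (x)^2 = -x^2 + y^2

This differs from the original x^2 - y^2 (difference: -2x^2 + 2y^2), so the expression is NOT invariant.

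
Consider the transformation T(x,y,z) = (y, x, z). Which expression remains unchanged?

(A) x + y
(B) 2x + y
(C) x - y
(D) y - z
A

Apply T(x,y,z) = (y, x, z) to each option, i.e. replace (x, y, z) by the transformed coordinates.
Substitute the transformed coordinates into each option and compare with the original:
(A) x + y  ->  (y) + (x) = x + y   [equals x + y: invariant]
(B) 2x + y  ->  2(y) + (x) = x + 2y   [differs from 2x + y: not invariant]
(C) x - y  ->  (y) - (x) = -x + y   [differs from x - y: not invariant]
(D) y - z  ->  (x) - (z) = x - z   [differs from y - z: not invariant]

Only option (A), x + y, is unchanged by the transformation.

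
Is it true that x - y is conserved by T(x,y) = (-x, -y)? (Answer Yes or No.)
No

Substitute T(x,y) = (-x, -y) into the expression and compare with the original.

Original: x - y
After applying T: (-x) - (-y) = -x + y

This differs from the original x - y (difference: -2x + 2y), so the expression is NOT invariant.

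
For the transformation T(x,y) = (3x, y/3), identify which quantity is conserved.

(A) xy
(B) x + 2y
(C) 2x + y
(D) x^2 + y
A

An expression E(x,y) is invariant under T if E(T(x,y)) = E(x,y). Here T(x,y) = (3x, y/3).
Substitute the transformed coordinates into each option and compare with the original:
(A) xy  ->  (3x)(y/3) = xy   [equals xy: invariant]
(B) x + 2y  ->  (3x) + 2(y/3) = 3x + 2y/3   [differs from x + 2y: not invariant]
(C) 2x + y  ->  2(3x) + (y/3) = 6x + y/3   [differs from 2x + y: not invariant]
(D) x^2 + y  ->  (3x)^2 + (y/3) = 9x^2 + y/3   [differs from x^2 + y: not invariant]

Only option (A), xy, is unchanged by the transformation.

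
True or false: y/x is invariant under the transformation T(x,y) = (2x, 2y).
True

Substitute T(x,y) = (2x, 2y) into the expression and compare with the original.

Original: y/x
After applying T: (2y)/(2x) = y/x

This is identical to the original y/x, so the expression is invariant.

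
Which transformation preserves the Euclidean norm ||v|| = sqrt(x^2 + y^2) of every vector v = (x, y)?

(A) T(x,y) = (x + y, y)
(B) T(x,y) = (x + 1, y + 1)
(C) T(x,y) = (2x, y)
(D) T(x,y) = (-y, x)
D

A transformation preserves a norm if ||T(v)|| = ||v|| for every v; a single vector where the norm changes rules an option out.

(A) T(x,y) = (x + y, y): v = (0, 1) has norm sqrt((0)^2 + (1)^2) = 1, but T(v) = (1, 1) has norm sqrt(2) -- not preserved.
(B) T(x,y) = (x + 1, y + 1): v = (1, 0) has norm sqrt((1)^2 + (0)^2) = 1, but T(v) = (2, 1) has norm sqrt(5) -- not preserved.
(C) T(x,y) = (2x, y): v = (1, 0) has norm sqrt((1)^2 + (0)^2) = 1, but T(v) = (2, 0) has norm 2 -- not preserved.
(D) T(x,y) = (-y, x): preserves the norm -- it is an orthogonal map (a rotation/reflection), and (-y)^2 + (x)^2 simplifies to x^2 + y^2.

Therefore the answer is (D).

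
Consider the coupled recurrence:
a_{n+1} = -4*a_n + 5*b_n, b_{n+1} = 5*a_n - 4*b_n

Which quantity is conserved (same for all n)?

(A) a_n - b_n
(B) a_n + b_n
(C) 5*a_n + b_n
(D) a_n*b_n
B

Replace a_n by a_{n+1} = -4*a_n + 5*b_n and b_n by b_{n+1} = 5*a_n - 4*b_n in each option and simplify:
(A) a_n - b_n  ->  (-4*a_n + 5*b_n) - (5*a_n - 4*b_n) = -9*a_n + 9*b_n   [not conserved]
(B) a_n + b_n  ->  (-4*a_n + 5*b_n) + (5*a_n - 4*b_n) = a_n + b_n   [conserved]
(C) 5*a_n + b_n  ->  5*(-4*a_n + 5*b_n) + (5*a_n - 4*b_n) = -15*a_n + 21*b_n   [not conserved]
(D) a_n*b_n  ->  (-4*a_n + 5*b_n)*(5*a_n - 4*b_n) = -20*a_n^2 + 41*a_n*b_n - 20*b_n^2   [not conserved]

Only (B) a_n + b_n returns to itself after one step, so it is the conserved quantity.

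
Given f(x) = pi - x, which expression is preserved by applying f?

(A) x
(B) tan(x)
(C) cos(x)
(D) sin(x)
D

For f(x) = pi - x:
sin(pi - x) = sin(x), so sine is invariant under this transformation.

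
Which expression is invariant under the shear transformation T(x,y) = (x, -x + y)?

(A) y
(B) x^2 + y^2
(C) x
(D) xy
C

Under the shear T(x,y) = (x, -x + y):
Substitute the transformed coordinates into each option and compare with the original:
(A) y  ->  (-x + y) = -x + y   [differs from y: not invariant]
(B) x^2 + y^2  ->  (x)^2 + (-x + y)^2 = 2x^2 - 2xy + y^2   [differs from x^2 + y^2: not invariant]
(C) x  ->  (x) = x   [equals x: invariant]
(D) xy  ->  (x)(-x + y) = -x^2 + xy   [differs from xy: not invariant]

Only option (C), x, is unchanged by the transformation.
A vertical shear moves points parallel to the y-axis, so the x-coordinate (and any function of x alone) is unchanged.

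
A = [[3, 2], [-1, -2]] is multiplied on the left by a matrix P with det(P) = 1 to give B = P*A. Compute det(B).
-4

By the multiplicative property of determinants, det(B) = det(P*A) = det(P) * det(A) = det(A),
so the determinant is invariant under multiplication by any determinant-1 matrix; we just need det(A).

det(A) = (3)(-2) - (2)(-1) = -6 - (-2) = -4

Therefore det(B) = 1 * (-4) = -4.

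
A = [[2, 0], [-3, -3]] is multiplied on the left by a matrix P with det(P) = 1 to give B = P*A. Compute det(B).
-6

By the multiplicative property of determinants, det(B) = det(P*A) = det(P) * det(A) = det(A),
so the determinant is invariant under multiplication by any determinant-1 matrix; we just need det(A).

det(A) = (2)(-3) - (0)(-3) = -6 - 0 = -6

Therefore det(B) = 1 * (-6) = -6.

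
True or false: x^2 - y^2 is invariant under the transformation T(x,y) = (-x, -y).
True

Substitute T(x,y) = (-x, -y) into the expression and compare with the original.

Original: x^2 - y^2
After applying T: (-x)^2 - (-y)^2 = x^2 - y^2

This is identical to the original x^2 - y^2, so the expression is invariant.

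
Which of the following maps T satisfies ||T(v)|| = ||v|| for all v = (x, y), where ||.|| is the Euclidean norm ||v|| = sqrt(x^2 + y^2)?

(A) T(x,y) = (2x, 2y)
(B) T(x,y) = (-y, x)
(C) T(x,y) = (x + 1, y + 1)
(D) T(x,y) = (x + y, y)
B

A transformation preserves a norm if ||T(v)|| = ||v|| for every v; a single vector where the norm changes rules an option out.

(A) T(x,y) = (2x, 2y): v = (1, 0) has norm sqrt((1)^2 + (0)^2) = 1, but T(v) = (2, 0) has norm 2 -- not preserved.
(B) T(x,y) = (-y, x): preserves the norm -- it is an orthogonal map (a rotation/reflection), and (-y)^2 + (x)^2 simplifies to x^2 + y^2.
(C) T(x,y) = (x + 1, y + 1): v = (1, 0) has norm sqrt((1)^2 + (0)^2) = 1, but T(v) = (2, 1) has norm sqrt(5) -- not preserved.
(D) T(x,y) = (x + y, y): v = (0, 1) has norm sqrt((0)^2 + (1)^2) = 1, but T(v) = (1, 1) has norm sqrt(2) -- not preserved.

Therefore the answer is (B).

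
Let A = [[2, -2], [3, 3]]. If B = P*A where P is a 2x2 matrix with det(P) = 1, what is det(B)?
12

By the multiplicative property of determinants, det(B) = det(P*A) = det(P) * det(A) = det(A),
so the determinant is invariant under multiplication by any determinant-1 matrix; we just need det(A).

det(A) = (2)(3) - (-2)(3) = 6 - (-6) = 12

Therefore det(B) = 1 * 12 = 12.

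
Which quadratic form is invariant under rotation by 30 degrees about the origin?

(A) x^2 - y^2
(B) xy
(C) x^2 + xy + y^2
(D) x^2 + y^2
D

Rotation by 30 degrees sends (x, y) to (sqrt(3)x/2 - y/2, x/2 + sqrt(3)y/2).
Substitute the transformed coordinates into each option and compare with the original:
(A) x^2 - y^2  ->  (sqrt(3)x/2 - y/2)^2 - (x/2 + sqrt(3)y/2)^2 = x^2/2 - sqrt(3)xy - y^2/2   [differs from x^2 - y^2: not invariant]
(B) xy  ->  (sqrt(3)x/2 - y/2)(x/2 + sqrt(3)y/2) = sqrt(3)x^2/4 + xy/2 - sqrt(3)y^2/4   [differs from xy: not invariant]
(C) x^2 + xy + y^2  ->  (sqrt(3)x/2 - y/2)^2 + (sqrt(3)x/2 - y/2)(x/2 + sqrt(3)y/2) + (x/2 + sqrt(3)y/2)^2 = sqrt(3)x^2/4 + x^2 + xy/2 - sqrt(3)y^2/4 + y^2   [differs from x^2 + xy + y^2: not invariant]
(D) x^2 + y^2  ->  (sqrt(3)x/2 - y/2)^2 + (x/2 + sqrt(3)y/2)^2 = x^2 + y^2   [equals x^2 + y^2: invariant]

Only option (D), x^2 + y^2, is unchanged by the transformation.
x^2 + y^2 is the squared distance from the origin, which rotations preserve.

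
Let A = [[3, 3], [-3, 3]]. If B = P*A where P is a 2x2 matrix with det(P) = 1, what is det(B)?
18

By the multiplicative property of determinants, det(B) = det(P*A) = det(P) * det(A) = det(A),
so the determinant is invariant under multiplication by any determinant-1 matrix; we just need det(A).

det(A) = (3)(3) - (3)(-3) = 9 - (-9) = 18

Therefore det(B) = 1 * 18 = 18.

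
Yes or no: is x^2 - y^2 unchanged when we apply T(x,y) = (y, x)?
No

Substitute T(x,y) = (y, x) into the expression and compare with the original.

Original: x^2 - y^2
After applying T: (y)^2 - (x)^2 = -x^2 + y^2

This differs from the original x^2 - y^2 (difference: -2x^2 + 2y^2), so the expression is NOT invariant.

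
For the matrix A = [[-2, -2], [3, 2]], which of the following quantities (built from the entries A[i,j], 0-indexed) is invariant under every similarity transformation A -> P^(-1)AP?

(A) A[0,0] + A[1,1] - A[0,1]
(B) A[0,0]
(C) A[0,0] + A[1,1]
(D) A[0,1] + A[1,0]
C

A[0,0] + A[1,1] is the trace of A. By the cyclic property of the trace, tr(P^(-1)AP) = tr(APP^(-1)) = tr(A), so it is the same for every matrix similar to A.

The other combinations are not similarity invariants. For example, take P = [[2, 1], [1, 1]] (det P = 1), so P^(-1) = [[1, -1], [-1, 2]] and
B = P^(-1)AP = [[-14, -9], [22, 14]].
Evaluating each option on A and on B:
(A) A[0,0] + A[1,1] - A[0,1]: 2 for A, 9 for B -> changes
(B) A[0,0]: -2 for A, -14 for B -> changes
(C) A[0,0] + A[1,1]: 0 for A, 0 for B -> unchanged
(D) A[0,1] + A[1,0]: 1 for A, 13 for B -> changes

Only (C) A[0,0] + A[1,1] = 0 survives (and it does so for every P, not just this one), so it is the invariant.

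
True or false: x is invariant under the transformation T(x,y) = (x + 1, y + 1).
False

Substitute T(x,y) = (x + 1, y + 1) into the expression and compare with the original.

Original: x
After applying T: (x + 1) = x + 1

This differs from the original x (difference: 1), so the expression is NOT invariant.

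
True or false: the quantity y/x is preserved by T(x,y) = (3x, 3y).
True

Substitute T(x,y) = (3x, 3y) into the expression and compare with the original.

Original: y/x
After applying T: (3y)/(3x) = y/x

This is identical to the original y/x, so the expression is invariant.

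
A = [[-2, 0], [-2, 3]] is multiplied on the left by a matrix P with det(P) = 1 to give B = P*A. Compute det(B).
-6

By the multiplicative property of determinants, det(B) = det(P*A) = det(P) * det(A) = det(A),
so the determinant is invariant under multiplication by any determinant-1 matrix; we just need det(A).

det(A) = (-2)(3) - (0)(-2) = -6 - 0 = -6

Therefore det(B) = 1 * (-6) = -6.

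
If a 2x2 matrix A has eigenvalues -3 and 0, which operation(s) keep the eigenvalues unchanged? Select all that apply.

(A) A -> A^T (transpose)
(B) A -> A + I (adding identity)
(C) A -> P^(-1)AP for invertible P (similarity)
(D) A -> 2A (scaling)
A and C

Eigenvalues are preserved by:
1. Similarity transformations: A -> P^(-1)AP (same characteristic polynomial)
2. Transpose: A^T has the same eigenvalues as A

Eigenvalues are NOT preserved by:
- Adding identity: eigenvalues become -3+1, 0+1
- Scaling: eigenvalues become -6, 0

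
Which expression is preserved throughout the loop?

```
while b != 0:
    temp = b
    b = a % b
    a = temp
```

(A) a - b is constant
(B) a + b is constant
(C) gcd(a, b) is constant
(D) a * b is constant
C

A loop invariant must hold before the first iteration and be re-established by every execution of the body.

(C) gcd(a, b) is constant: One iteration replaces (a, b) by (b, a mod b). Since a mod b = a - q*b for an integer q, any common divisor of a and b divides b and a mod b, and conversely; hence gcd(b, a mod b) = gcd(a, b). For instance (28, 11) -> (11, 6) keeps gcd = 1. At exit b = 0 and a = gcd of the original inputs.

The other options fail:
(A) a - b is constant: e.g. (a, b) = (28, 11) -> (11, 6): the difference goes from 17 to 5.
(B) a + b is constant: e.g. (a, b) = (28, 11) -> (11, 6): the sum goes from 39 to 17.
(D) a * b is constant: e.g. (a, b) = (28, 11) -> (11, 6): the product goes from 308 to 66.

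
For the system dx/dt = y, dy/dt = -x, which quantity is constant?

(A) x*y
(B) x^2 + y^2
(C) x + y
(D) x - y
B

A first integral I satisfies dI/dt = 0 along every solution. Differentiate each option and use the equation of motion:
(A) d/dt[x*y] = (dx/dt)y + x(dy/dt) = y^2 - x^2, not identically 0
(B) d/dt[x^2 + y^2] = 2x*dx/dt + 2y*dy/dt = 2x*y + 2y*(-x) = 0
(C) d/dt[x + y] = y + (-x) = y - x, not identically 0
(D) d/dt[x - y] = y - (-x) = x + y, not identically 0

Only (B) has zero time-derivative. So x^2 + y^2 (the squared radius; trajectories are circles) is the conserved quantity.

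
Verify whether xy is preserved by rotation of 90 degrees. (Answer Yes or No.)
No

Applying rotation by 90 degrees: x' = x*cos(90 degrees) - y*sin(90 degrees) = -y, y' = x*sin(90 degrees) + y*cos(90 degrees) = x

Substituting into xy:
(-y)(x)
= -xy

This differs from the original expression xy, so it is NOT invariant.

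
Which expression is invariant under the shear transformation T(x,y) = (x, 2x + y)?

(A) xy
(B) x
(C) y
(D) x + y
B

Under the shear T(x,y) = (x, 2x + y):
Substitute the transformed coordinates into each option and compare with the original:
(A) xy  ->  (x)(2x + y) = 2x^2 + xy   [differs from xy: not invariant]
(B) x  ->  (x) = x   [equals x: invariant]
(C) y  ->  (2x + y) = 2x + y   [differs from y: not invariant]
(D) x + y  ->  (x) + (2x + y) = 3x + y   [differs from x + y: not invariant]

Only option (B), x, is unchanged by the transformation.
A vertical shear moves points parallel to the y-axis, so the x-coordinate (and any function of x alone) is unchanged.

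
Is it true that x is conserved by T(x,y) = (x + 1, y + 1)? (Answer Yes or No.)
No

Substitute T(x,y) = (x + 1, y + 1) into the expression and compare with the original.

Original: x
After applying T: (x + 1) = x + 1

This differs from the original x (difference: 1), so the expression is NOT invariant.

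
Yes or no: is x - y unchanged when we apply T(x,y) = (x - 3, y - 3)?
Yes

Substitute T(x,y) = (x - 3, y - 3) into the expression and compare with the original.

Original: x - y
After applying T: (x - 3) - (y - 3) = x - y

This is identical to the original x - y, so the expression is invariant.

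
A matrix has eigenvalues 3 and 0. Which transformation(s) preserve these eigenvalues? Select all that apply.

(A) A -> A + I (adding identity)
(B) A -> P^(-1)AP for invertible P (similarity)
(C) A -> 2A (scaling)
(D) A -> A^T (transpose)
B and D

Eigenvalues are preserved by:
1. Similarity transformations: A -> P^(-1)AP (same characteristic polynomial)
2. Transpose: A^T has the same eigenvalues as A

Eigenvalues are NOT preserved by:
- Adding identity: eigenvalues become 3+1, 0+1
- Scaling: eigenvalues become 6, 0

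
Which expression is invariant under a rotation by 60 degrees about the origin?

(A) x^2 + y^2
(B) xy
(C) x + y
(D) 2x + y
A

A rotation by 60 degrees sends (x, y) to (x/2 - sqrt(3)y/2, sqrt(3)x/2 + y/2).
Substitute the transformed coordinates into each option and compare with the original:
(A) x^2 + y^2  ->  (x/2 - sqrt(3)y/2)^2 + (sqrt(3)x/2 + y/2)^2 = x^2 + y^2   [equals x^2 + y^2: invariant]
(B) xy  ->  (x/2 - sqrt(3)y/2)(sqrt(3)x/2 + y/2) = sqrt(3)x^2/4 - xy/2 - sqrt(3)y^2/4   [differs from xy: not invariant]
(C) x + y  ->  (x/2 - sqrt(3)y/2) + (sqrt(3)x/2 + y/2) = x/2 + sqrt(3)x/2 - sqrt(3)y/2 + y/2   [differs from x + y: not invariant]
(D) 2x + y  ->  2(x/2 - sqrt(3)y/2) + (sqrt(3)x/2 + y/2) = sqrt(3)x/2 + x - sqrt(3)y + y/2   [differs from 2x + y: not invariant]

Only option (A), x^2 + y^2, is unchanged by the transformation.
Geometrically, x^2 + y^2 is the squared distance from the origin, which every rotation about the origin preserves.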